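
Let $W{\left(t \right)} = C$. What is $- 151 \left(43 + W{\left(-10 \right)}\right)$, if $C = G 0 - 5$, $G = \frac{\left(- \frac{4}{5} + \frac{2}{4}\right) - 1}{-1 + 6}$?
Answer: $-5738$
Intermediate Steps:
$G = - \frac{13}{50}$ ($G = \frac{\left(\left(-4\right) \frac{1}{5} + 2 \cdot \frac{1}{4}\right) - 1}{5} = \left(\left(- \frac{4}{5} + \frac{1}{2}\right) - 1\right) \frac{1}{5} = \left(- \frac{3}{10} - 1\right) \frac{1}{5} = \left(- \frac{13}{10}\right) \frac{1}{5} = - \frac{13}{50} \approx -0.26$)
$C = -5$ ($C = \left(- \frac{13}{50}\right) 0 - 5 = 0 - 5 = -5$)
$W{\left(t \right)} = -5$
$- 151 \left(43 + W{\left(-10 \right)}\right) = - 151 \left(43 - 5\right) = \left(-151\right) 38 = -5738$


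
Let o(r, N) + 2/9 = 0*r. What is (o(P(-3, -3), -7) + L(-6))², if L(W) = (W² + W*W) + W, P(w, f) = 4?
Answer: 350464/81 ≈ 4326.7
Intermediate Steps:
L(W) = W + 2*W² (L(W) = (W² + W²) + W = 2*W² + W = W + 2*W²)
o(r, N) = -2/9 (o(r, N) = -2/9 + 0*r = -2/9 + 0 = -2/9)
(o(P(-3, -3), -7) + L(-6))² = (-2/9 - 6*(1 + 2*(-6)))² = (-2/9 - 6*(1 - 12))² = (-2/9 - 6*(-11))² = (-2/9 + 66)² = (592/9)² = 350464/81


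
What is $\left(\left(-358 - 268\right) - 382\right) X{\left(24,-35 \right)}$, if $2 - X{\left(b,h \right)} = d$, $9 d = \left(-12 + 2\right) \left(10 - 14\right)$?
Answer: $2464$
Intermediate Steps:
$d = \frac{40}{9}$ ($d = \frac{\left(-12 + 2\right) \left(10 - 14\right)}{9} = \frac{\left(-10\right) \left(-4\right)}{9} = \frac{1}{9} \cdot 40 = \frac{40}{9} \approx 4.4444$)
$X{\left(b,h \right)} = - \frac{22}{9}$ ($X{\left(b,h \right)} = 2 - \frac{40}{9} = - \frac{22}{9}$)
$\left(\left(-358 - 268\right) - 382\right) X{\left(24,-35 \right)} = \left(\left(-358 - 268\right) - 382\right) \left(- \frac{22}{9}\right) = \left(-626 - 382\right) \left(- \frac{22}{9}\right) = \left(-1008\right) \left(- \frac{22}{9}\right) = 2464$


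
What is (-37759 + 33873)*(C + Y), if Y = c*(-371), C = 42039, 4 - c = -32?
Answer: -111462138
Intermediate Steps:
c = 36 (c = 4 - 1*(-32) = 4 + 32 = 36)
Y = -13356 (Y = 36*(-371) = -13356)
(-37759 + 33873)*(C + Y) = (-37759 + 33873)*(42039 - 13356) = -3886*28683 = -111462138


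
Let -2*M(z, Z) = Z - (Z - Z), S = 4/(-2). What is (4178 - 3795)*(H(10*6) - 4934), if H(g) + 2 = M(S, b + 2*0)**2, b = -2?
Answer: -1890105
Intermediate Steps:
S = -2 (S = 4*(-1/2) = -2)
M(z, Z) = -Z/2 (M(z, Z) = -(Z - (Z - Z))/2 = -(Z - 1*0)/2 = -(Z + 0)/2 = -Z/2)
H(g) = -1 (H(g) = -2 + (-(-2 + 2*0)/2)**2 = -2 + (-(-2 + 0)/2)**2 = -2 + (-1/2*(-2))**2 = -2 + 1**2 = -2 + 1 = -1)
(4178 - 3795)*(H(10*6) - 4934) = (4178 - 3795)*(-1 - 4934) = 383*(-4935) = -1890105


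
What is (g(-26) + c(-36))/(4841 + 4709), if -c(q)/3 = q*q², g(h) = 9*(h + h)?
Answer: 2790/191 ≈ 14.607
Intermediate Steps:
g(h) = 18*h (g(h) = 9*(2*h) = 18*h)
c(q) = -3*q³ (c(q) = -3*q*q² = -3*q³)
(g(-26) + c(-36))/(4841 + 4709) = (18*(-26) - 3*(-36)³)/(4841 + 4709) = (-468 - 3*(-46656))/9550 = (-468 + 139968)*(1/9550) = 139500*(1/9550) = 2790/191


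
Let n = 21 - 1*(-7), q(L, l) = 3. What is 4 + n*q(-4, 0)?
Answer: 88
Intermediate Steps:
n = 28 (n = 21 + 7 = 28)
4 + n*q(-4, 0) = 4 + 28*3 = 4 + 84 = 88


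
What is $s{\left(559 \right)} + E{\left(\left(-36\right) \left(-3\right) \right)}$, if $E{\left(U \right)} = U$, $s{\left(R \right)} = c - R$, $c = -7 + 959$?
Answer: $501$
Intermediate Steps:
$c = 952$
$s{\left(R \right)} = 952 - R$
$s{\left(559 \right)} + E{\left(\left(-36\right) \left(-3\right) \right)} = \left(952 - 559\right) - -108 = \left(952 - 559\right) + 108 = 393 + 108 = 501$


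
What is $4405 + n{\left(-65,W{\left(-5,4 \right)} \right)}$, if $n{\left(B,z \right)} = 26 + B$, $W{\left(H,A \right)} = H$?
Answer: $4366$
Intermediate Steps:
$4405 + n{\left(-65,W{\left(-5,4 \right)} \right)} = 4405 + \left(26 - 65\right) = 4405 - 39 = 4366$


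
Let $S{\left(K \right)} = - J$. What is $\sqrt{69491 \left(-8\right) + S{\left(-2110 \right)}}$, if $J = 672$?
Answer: $110 i \sqrt{46} \approx 746.06 i$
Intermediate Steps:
$S{\left(K \right)} = -672$ ($S{\left(K \right)} = \left(-1\right) 672 = -672$)
$\sqrt{69491 \left(-8\right) + S{\left(-2110 \right)}} = \sqrt{69491 \left(-8\right) - 672} = \sqrt{-555928 - 672} = \sqrt{-556600} = 110 i \sqrt{46}$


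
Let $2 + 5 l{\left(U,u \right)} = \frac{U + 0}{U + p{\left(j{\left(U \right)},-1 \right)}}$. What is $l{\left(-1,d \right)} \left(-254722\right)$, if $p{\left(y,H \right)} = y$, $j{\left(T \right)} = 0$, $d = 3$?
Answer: $\frac{254722}{5} \approx 50944.0$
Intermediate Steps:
$l{\left(U,u \right)} = - \frac{1}{5}$ ($l{\left(U,u \right)} = - \frac{2}{5} + \frac{\left(U + 0\right) \frac{1}{U + 0}}{5} = - \frac{2}{5} + \frac{U \frac{1}{U}}{5} = - \frac{2}{5} + \frac{1}{5} \cdot 1 = - \frac{2}{5} + \frac{1}{5} = - \frac{1}{5}$)
$l{\left(-1,d \right)} \left(-254722\right) = \left(- \frac{1}{5}\right) \left(-254722\right) = \frac{254722}{5}$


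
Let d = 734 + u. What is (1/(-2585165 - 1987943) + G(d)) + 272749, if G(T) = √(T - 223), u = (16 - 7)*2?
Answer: 1247415815375/4573108 ≈ 2.7277e+5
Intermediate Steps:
u = 18 (u = 9*2 = 18)
d = 752 (d = 734 + 18 = 752)
G(T) = √(-223 + T)
(1/(-2585165 - 1987943) + G(d)) + 272749 = (1/(-2585165 - 1987943) + √(-223 + 752)) + 272749 = (1/(-4573108) + √529) + 272749 = (-1/4573108 + 23) + 272749 = 105181483/4573108 + 272749 = 1247415815375/4573108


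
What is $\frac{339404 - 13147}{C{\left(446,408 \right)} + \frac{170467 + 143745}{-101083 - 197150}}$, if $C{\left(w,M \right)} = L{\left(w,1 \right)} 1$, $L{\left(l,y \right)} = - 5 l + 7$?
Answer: $- \frac{97300603881}{663286171} \approx -146.69$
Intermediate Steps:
$L{\left(l,y \right)} = 7 - 5 l$
$C{\left(w,M \right)} = 7 - 5 w$ ($C{\left(w,M \right)} = \left(7 - 5 w\right) 1 = 7 - 5 w$)
$\frac{339404 - 13147}{C{\left(446,408 \right)} + \frac{170467 + 143745}{-101083 - 197150}} = \frac{339404 - 13147}{\left(7 - 2230\right) + \frac{170467 + 143745}{-101083 - 197150}} = \frac{326257}{\left(7 - 2230\right) + \frac{314212}{-298233}} = \frac{326257}{-2223 + 314212 \left(- \frac{1}{298233}\right)} = \frac{326257}{-2223 - \frac{314212}{298233}} = \frac{326257}{- \frac{663286171}{298233}} = 326257 \left(- \frac{298233}{663286171}\right) = - \frac{97300603881}{663286171}$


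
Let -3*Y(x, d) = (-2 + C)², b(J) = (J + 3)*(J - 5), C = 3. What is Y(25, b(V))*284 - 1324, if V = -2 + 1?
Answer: -4256/3 ≈ -1418.7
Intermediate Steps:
V = -1
b(J) = (-5 + J)*(3 + J) (b(J) = (3 + J)*(-5 + J) = (-5 + J)*(3 + J))
Y(x, d) = -⅓ (Y(x, d) = -(-2 + 3)²/3 = -⅓*1² = -⅓*1 = -⅓)
Y(25, b(V))*284 - 1324 = -⅓*284 - 1324 = -284/3 - 1324 = -4256/3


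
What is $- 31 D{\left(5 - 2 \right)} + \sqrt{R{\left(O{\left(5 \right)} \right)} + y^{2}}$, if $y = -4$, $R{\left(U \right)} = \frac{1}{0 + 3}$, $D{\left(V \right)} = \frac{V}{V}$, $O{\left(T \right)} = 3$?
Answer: $-31 + \frac{7 \sqrt{3}}{3} \approx -26.959$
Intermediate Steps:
$D{\left(V \right)} = 1$
$R{\left(U \right)} = \frac{1}{3}$
$- 31 D{\left(5 - 2 \right)} + \sqrt{R{\left(O{\left(5 \right)} \right)} + y^{2}} = \left(-31\right) 1 + \sqrt{\frac{1}{3} + \left(-4\right)^{2}} = -31 + \sqrt{\frac{1}{3} + 16} = -31 + \sqrt{\frac{49}{3}} = -31 + \frac{7 \sqrt{3}}{3}$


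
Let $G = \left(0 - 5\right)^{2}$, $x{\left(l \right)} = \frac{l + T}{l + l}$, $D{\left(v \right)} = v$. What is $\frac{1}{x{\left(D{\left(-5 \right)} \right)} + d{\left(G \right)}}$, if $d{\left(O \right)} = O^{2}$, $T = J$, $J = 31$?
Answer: $\frac{5}{3112} \approx 0.0016067$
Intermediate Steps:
$T = 31$
$x{\left(l \right)} = \frac{31 + l}{2 l}$ ($x{\left(l \right)} = \frac{l + 31}{l + l} = \frac{31 + l}{2 l}$)
$G = 25$ ($G = \left(-5\right)^{2} = 25$)
$\frac{1}{x{\left(D{\left(-5 \right)} \right)} + d{\left(G \right)}} = \frac{1}{\frac{31 - 5}{2 \left(-5\right)} + 25^{2}} = \frac{1}{\frac{1}{2} \left(- \frac{1}{5}\right) 26 + 625} = \frac{1}{- \frac{13}{5} + 625} = \frac{1}{\frac{3112}{5}} = \frac{5}{3112}$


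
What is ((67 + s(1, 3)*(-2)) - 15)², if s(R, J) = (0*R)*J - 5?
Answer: 3844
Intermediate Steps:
s(R, J) = -5 (s(R, J) = 0*J - 5 = 0 - 5 = -5)
((67 + s(1, 3)*(-2)) - 15)² = ((67 - 5*(-2)) - 15)² = ((67 + 10) - 15)² = (77 - 15)² = 62² = 3844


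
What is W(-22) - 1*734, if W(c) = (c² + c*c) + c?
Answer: 212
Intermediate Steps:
W(c) = c + 2*c² (W(c) = (c² + c²) + c = 2*c² + c = c + 2*c²)
W(-22) - 1*734 = -22*(1 + 2*(-22)) - 1*734 = -22*(1 - 44) - 734 = -22*(-43) - 734 = 946 - 734 = 212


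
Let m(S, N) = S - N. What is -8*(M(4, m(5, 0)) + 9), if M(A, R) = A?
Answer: -104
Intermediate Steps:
-8*(M(4, m(5, 0)) + 9) = -8*(4 + 9) = -8*13 = -104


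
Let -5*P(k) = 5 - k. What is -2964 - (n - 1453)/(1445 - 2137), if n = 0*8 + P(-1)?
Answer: -10262711/3460 ≈ -2966.1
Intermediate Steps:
P(k) = -1 + k/5 (P(k) = -(5 - k)/5 = -1 + k/5)
n = -6/5 (n = 0*8 + (-1 + (⅕)*(-1)) = 0 + (-1 - ⅕) = 0 - 6/5 = -6/5 ≈ -1.2000)
-2964 - (n - 1453)/(1445 - 2137) = -2964 - (-6/5 - 1453)/(1445 - 2137) = -2964 - (-7271)/(5*(-692)) = -2964 - (-7271)*(-1)/(5*692) = -2964 - 1*7271/3460 = -2964 - 7271/3460 = -10262711/3460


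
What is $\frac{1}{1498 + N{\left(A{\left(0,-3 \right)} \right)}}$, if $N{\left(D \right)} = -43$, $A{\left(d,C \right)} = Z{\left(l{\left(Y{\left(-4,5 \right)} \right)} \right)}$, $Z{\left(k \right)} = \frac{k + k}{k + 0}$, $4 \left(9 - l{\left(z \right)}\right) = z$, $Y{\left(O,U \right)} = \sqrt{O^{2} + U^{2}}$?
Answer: $\frac{1}{1455} \approx 0.00068729$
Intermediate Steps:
$l{\left(z \right)} = 9 - \frac{z}{4}$
$Z{\left(k \right)} = 2$ ($Z{\left(k \right)} = \frac{2 k}{k} = 2$)
$A{\left(d,C \right)} = 2$
$\frac{1}{1498 + N{\left(A{\left(0,-3 \right)} \right)}} = \frac{1}{1498 - 43} = \frac{1}{1455}$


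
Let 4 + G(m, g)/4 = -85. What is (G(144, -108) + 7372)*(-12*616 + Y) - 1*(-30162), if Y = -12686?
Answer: -140837086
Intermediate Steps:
G(m, g) = -356 (G(m, g) = -16 + 4*(-85) = -16 - 340 = -356)
(G(144, -108) + 7372)*(-12*616 + Y) - 1*(-30162) = (-356 + 7372)*(-12*616 - 12686) - 1*(-30162) = 7016*(-7392 - 12686) + 30162 = 7016*(-20078) + 30162 = -140867248 + 30162 = -140837086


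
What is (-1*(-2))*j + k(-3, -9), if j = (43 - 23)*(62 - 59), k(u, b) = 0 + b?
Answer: 111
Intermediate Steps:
k(u, b) = b
j = 60 (j = 20*3 = 60)
(-1*(-2))*j + k(-3, -9) = -1*(-2)*60 - 9 = 2*60 - 9 = 120 - 9 = 111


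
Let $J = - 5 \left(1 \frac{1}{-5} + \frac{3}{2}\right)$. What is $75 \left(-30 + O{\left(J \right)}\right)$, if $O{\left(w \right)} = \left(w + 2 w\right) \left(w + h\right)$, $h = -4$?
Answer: $\frac{52425}{4} \approx 13106.0$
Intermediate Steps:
$J = - \frac{13}{2}$ ($J = - 5 \left(1 \left(- \frac{1}{5}\right) + 3 \cdot \frac{1}{2}\right) = - 5 \left(- \frac{1}{5} + \frac{3}{2}\right) = \left(-5\right) \frac{13}{10} = - \frac{13}{2} \approx -6.5$)
$O{\left(w \right)} = 3 w \left(-4 + w\right)$ ($O{\left(w \right)} = \left(w + 2 w\right) \left(w - 4\right) = 3 w \left(-4 + w\right)$)
$75 \left(-30 + O{\left(J \right)}\right) = 75 \left(-30 + 3 \left(- \frac{13}{2}\right) \left(-4 - \frac{13}{2}\right)\right) = 75 \left(-30 + 3 \left(- \frac{13}{2}\right) \left(- \frac{21}{2}\right)\right) = 75 \left(-30 + \frac{819}{4}\right) = 75 \cdot \frac{699}{4} = \frac{52425}{4}$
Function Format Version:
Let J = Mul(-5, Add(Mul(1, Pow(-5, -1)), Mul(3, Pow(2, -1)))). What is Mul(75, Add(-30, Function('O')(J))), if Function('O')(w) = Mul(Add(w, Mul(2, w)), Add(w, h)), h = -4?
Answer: Rational(52425, 4) ≈ 13106.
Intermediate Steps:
J = Rational(-13, 2) (J = Mul(-5, Add(Mul(1, Rational(-1, 5)), Mul(3, Rational(1, 2)))) = Mul(-5, Add(Rational(-1, 5), Rational(3, 2))) = Mul(-5, Rational(13, 10)) = Rational(-13, 2) ≈ -6.5000)
Function('O')(w) = Mul(3, w, Add(-4, w)) (Function('O')(w) = Mul(Add(w, Mul(2, w)), Add(w, -4)) = Mul(Mul(3, w), Add(-4, w)) = Mul(3, w, Add(-4, w)))
Mul(75, Add(-30, Function('O')(J))) = Mul(75, Add(-30, Mul(3, Rational(-13, 2), Add(-4, Rational(-13, 2))))) = Mul(75, Add(-30, Mul(3, Rational(-13, 2), Rational(-21, 2)))) = Mul(75, Add(-30, Rational(819, 4))) = Mul(75, Rational(699, 4)) = Rational(52425, 4)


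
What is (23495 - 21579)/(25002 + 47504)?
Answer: 958/36253 ≈ 0.026425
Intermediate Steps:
(23495 - 21579)/(25002 + 47504) = 1916/72506 = 1916*(1/72506) = 958/36253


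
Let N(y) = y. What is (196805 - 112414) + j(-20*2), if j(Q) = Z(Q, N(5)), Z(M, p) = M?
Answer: 84351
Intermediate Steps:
j(Q) = Q
(196805 - 112414) + j(-20*2) = (196805 - 112414) - 20*2 = 84391 - 40 = 84351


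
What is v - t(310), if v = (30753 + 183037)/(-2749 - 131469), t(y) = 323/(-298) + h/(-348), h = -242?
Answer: -1047718961/869933967 ≈ -1.2044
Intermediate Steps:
t(y) = -5036/12963 (t(y) = 323/(-298) - 242/(-348) = 323*(-1/298) - 242*(-1/348) = -323/298 + 121/174 = -5036/12963)
v = -106895/67109 (v = 213790/(-134218) = 213790*(-1/134218) = -106895/67109 ≈ -1.5929)
v - t(310) = -106895/67109 - 1*(-5036/12963) = -106895/67109 + 5036/12963 = -1047718961/869933967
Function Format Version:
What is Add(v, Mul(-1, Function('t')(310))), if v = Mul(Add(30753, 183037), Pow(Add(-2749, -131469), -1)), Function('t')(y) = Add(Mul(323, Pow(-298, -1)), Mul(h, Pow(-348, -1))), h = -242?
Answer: Rational(-1047718961, 869933967) ≈ -1.2044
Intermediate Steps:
Function('t')(y) = Rational(-5036, 12963) (Function('t')(y) = Add(Mul(323, Pow(-298, -1)), Mul(-242, Pow(-348, -1))) = Add(Mul(323, Rational(-1, 298)), Mul(-242, Rational(-1, 348))) = Add(Rational(-323, 298), Rational(121, 174)) = Rational(-5036, 12963))
v = Rational(-106895, 67109) (v = Mul(213790, Pow(-134218, -1)) = Mul(213790, Rational(-1, 134218)) = Rational(-106895, 67109) ≈ -1.5929)
Add(v, Mul(-1, Function('t')(310))) = Add(Rational(-106895, 67109), Mul(-1, Rational(-5036, 12963))) = Add(Rational(-106895, 67109), Rational(5036, 12963)) = Rational(-1047718961, 869933967)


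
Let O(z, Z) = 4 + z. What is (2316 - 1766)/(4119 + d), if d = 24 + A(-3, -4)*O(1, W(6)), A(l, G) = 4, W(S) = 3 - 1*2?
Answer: 550/4163 ≈ 0.13212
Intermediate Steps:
W(S) = 1 (W(S) = 3 - 2 = 1)
d = 44 (d = 24 + 4*(4 + 1) = 24 + 4*5 = 24 + 20 = 44)
(2316 - 1766)/(4119 + d) = (2316 - 1766)/(4119 + 44) = 550/4163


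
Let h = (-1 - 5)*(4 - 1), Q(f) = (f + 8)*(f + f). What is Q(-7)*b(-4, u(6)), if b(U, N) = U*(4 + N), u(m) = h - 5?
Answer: -1064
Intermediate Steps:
Q(f) = 2*f*(8 + f) (Q(f) = (8 + f)*(2*f) = 2*f*(8 + f))
h = -18 (h = -6*3 = -18)
u(m) = -23 (u(m) = -18 - 5 = -23)
Q(-7)*b(-4, u(6)) = (2*(-7)*(8 - 7))*(-4*(4 - 23)) = (2*(-7)*1)*(-4*(-19)) = -14*76 = -1064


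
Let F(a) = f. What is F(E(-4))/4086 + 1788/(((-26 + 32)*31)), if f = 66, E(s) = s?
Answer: 203279/21111 ≈ 9.6291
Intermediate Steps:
F(a) = 66
F(E(-4))/4086 + 1788/(((-26 + 32)*31)) = 66/4086 + 1788/(((-26 + 32)*31)) = 66*(1/4086) + 1788/((6*31)) = 11/681 + 1788/186 = 11/681 + 1788*(1/186) = 11/681 + 298/31 = 203279/21111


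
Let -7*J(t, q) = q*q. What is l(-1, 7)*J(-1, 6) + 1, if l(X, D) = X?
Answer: 43/7 ≈ 6.1429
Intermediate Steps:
J(t, q) = -q**2/7 (J(t, q) = -q*q/7 = -q**2/7)
l(-1, 7)*J(-1, 6) + 1 = -(-1)*6**2/7 + 1 = -(-1)*36/7 + 1 = -1*(-36/7) + 1 = 36/7 + 1 = 43/7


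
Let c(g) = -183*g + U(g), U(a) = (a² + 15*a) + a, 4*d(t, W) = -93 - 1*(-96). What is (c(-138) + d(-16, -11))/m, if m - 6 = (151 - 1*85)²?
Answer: 56121/5816 ≈ 9.6494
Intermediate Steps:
d(t, W) = ¾ (d(t, W) = (-93 - 1*(-96))/4 = (-93 + 96)/4 = (¼)*3 = ¾)
U(a) = a² + 16*a
m = 4362 (m = 6 + (151 - 1*85)² = 6 + (151 - 85)² = 6 + 66² = 6 + 4356 = 4362)
c(g) = -183*g + g*(16 + g)
(c(-138) + d(-16, -11))/m = (-138*(-167 - 138) + ¾)/4362 = (-138*(-305) + ¾)*(1/4362) = (42090 + ¾)*(1/4362) = (168363/4)*(1/4362) = 56121/5816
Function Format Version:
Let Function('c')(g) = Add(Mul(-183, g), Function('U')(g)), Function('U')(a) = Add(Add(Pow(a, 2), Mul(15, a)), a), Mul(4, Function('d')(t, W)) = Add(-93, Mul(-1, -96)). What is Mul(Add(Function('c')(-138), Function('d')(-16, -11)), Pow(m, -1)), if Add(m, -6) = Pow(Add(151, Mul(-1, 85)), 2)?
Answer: Rational(56121, 5816) ≈ 9.6494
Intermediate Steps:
Function('d')(t, W) = Rational(3, 4) (Function('d')(t, W) = Mul(Rational(1, 4), Add(-93, Mul(-1, -96))) = Mul(Rational(1, 4), Add(-93, 96)) = Mul(Rational(1, 4), 3) = Rational(3, 4))
Function('U')(a) = Add(Pow(a, 2), Mul(16, a))
m = 4362 (m = Add(6, Pow(Add(151, Mul(-1, 85)), 2)) = Add(6, Pow(Add(151, -85), 2)) = Add(6, Pow(66, 2)) = Add(6, 4356) = 4362)
Function('c')(g) = Add(Mul(-183, g), Mul(g, Add(16, g)))
Mul(Add(Function('c')(-138), Function('d')(-16, -11)), Pow(m, -1)) = Mul(Add(Mul(-138, Add(-167, -138)), Rational(3, 4)), Pow(4362, -1)) = Mul(Add(Mul(-138, -305), Rational(3, 4)), Rational(1, 4362)) = Mul(Add(42090, Rational(3, 4)), Rational(1, 4362)) = Mul(Rational(168363, 4), Rational(1, 4362)) = Rational(56121, 5816)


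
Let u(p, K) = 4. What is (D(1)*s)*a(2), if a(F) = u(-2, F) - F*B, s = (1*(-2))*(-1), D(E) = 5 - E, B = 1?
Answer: 16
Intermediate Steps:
s = 2 (s = -2*(-1) = 2)
a(F) = 4 - F
(D(1)*s)*a(2) = ((5 - 1*1)*2)*(4 - 1*2) = ((5 - 1)*2)*(4 - 2) = (4*2)*2 = 8*2 = 16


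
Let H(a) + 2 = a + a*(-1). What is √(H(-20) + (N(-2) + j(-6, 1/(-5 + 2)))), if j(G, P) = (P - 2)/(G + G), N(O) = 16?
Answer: √511/6 ≈ 3.7676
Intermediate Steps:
j(G, P) = (-2 + P)/(2*G) (j(G, P) = (-2 + P)/((2*G)) = (-2 + P)*(1/(2*G)) = (-2 + P)/(2*G))
H(a) = -2 (H(a) = -2 + (a + a*(-1)) = -2 + (a - a) = -2 + 0 = -2)
√(H(-20) + (N(-2) + j(-6, 1/(-5 + 2)))) = √(-2 + (16 + (½)*(-2 + 1/(-5 + 2))/(-6))) = √(-2 + (16 + (½)*(-⅙)*(-2 + 1/(-3)))) = √(-2 + (16 + (½)*(-⅙)*(-2 - ⅓))) = √(-2 + (16 + (½)*(-⅙)*(-7/3))) = √(-2 + (16 + 7/36)) = √(-2 + 583/36) = √(511/36) = √511/6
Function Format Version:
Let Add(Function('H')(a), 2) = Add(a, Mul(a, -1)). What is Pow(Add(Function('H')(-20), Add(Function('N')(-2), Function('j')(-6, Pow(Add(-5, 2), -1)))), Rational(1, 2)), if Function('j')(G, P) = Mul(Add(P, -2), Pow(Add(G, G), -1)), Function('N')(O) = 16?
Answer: Mul(Rational(1, 6), Pow(511, Rational(1, 2))) ≈ 3.7676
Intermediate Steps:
Function('j')(G, P) = Mul(Rational(1, 2), Pow(G, -1), Add(-2, P)) (Function('j')(G, P) = Mul(Add(-2, P), Pow(Mul(2, G), -1)) = Mul(Add(-2, P), Mul(Rational(1, 2), Pow(G, -1))) = Mul(Rational(1, 2), Pow(G, -1), Add(-2, P)))
Function('H')(a) = -2 (Function('H')(a) = Add(-2, Add(a, Mul(a, -1))) = Add(-2, Add(a, Mul(-1, a))) = Add(-2, 0) = -2)
Pow(Add(Function('H')(-20), Add(Function('N')(-2), Function('j')(-6, Pow(Add(-5, 2), -1)))), Rational(1, 2)) = Pow(Add(-2, Add(16, Mul(Rational(1, 2), Pow(-6, -1), Add(-2, Pow(Add(-5, 2), -1))))), Rational(1, 2)) = Pow(Add(-2, Add(16, Mul(Rational(1, 2), Rational(-1, 6), Add(-2, Pow(-3, -1))))), Rational(1, 2)) = Pow(Add(-2, Add(16, Mul(Rational(1, 2), Rational(-1, 6), Add(-2, Rational(-1, 3))))), Rational(1, 2)) = Pow(Add(-2, Add(16, Mul(Rational(1, 2), Rational(-1, 6), Rational(-7, 3)))), Rational(1, 2)) = Pow(Add(-2, Add(16, Rational(7, 36))), Rational(1, 2)) = Pow(Add(-2, Rational(583, 36)), Rational(1, 2)) = Pow(Rational(511, 36), Rational(1, 2)) = Mul(Rational(1, 6), Pow(511, Rational(1, 2)))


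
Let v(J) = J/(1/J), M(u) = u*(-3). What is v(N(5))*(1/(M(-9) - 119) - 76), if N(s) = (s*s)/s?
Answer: -174825/92 ≈ -1900.3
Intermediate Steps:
M(u) = -3*u
N(s) = s (N(s) = s**2/s = s)
v(J) = J**2 (v(J) = J*J = J**2)
v(N(5))*(1/(M(-9) - 119) - 76) = 5**2*(1/(-3*(-9) - 119) - 76) = 25*(1/(27 - 119) - 76) = 25*(1/(-92) - 76) = 25*(-1/92 - 76) = 25*(-6993/92) = -174825/92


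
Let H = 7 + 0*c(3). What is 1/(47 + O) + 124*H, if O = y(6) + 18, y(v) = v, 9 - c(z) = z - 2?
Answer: 61629/71 ≈ 868.01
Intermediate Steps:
c(z) = 11 - z (c(z) = 9 - (z - 2) = 9 - (-2 + z) = 9 + (2 - z) = 11 - z)
O = 24 (O = 6 + 18 = 24)
H = 7 (H = 7 + 0*(11 - 1*3) = 7 + 0*(11 - 3) = 7 + 0*8 = 7 + 0 = 7)
1/(47 + O) + 124*H = 1/(47 + 24) + 124*7 = 1/71 + 868 = 61629/71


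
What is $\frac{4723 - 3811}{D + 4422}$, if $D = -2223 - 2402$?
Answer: $- \frac{912}{203} \approx -4.4926$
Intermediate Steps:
$D = -4625$ ($D = -2223 - 2402 = -4625$)
$\frac{4723 - 3811}{D + 4422} = \frac{4723 - 3811}{-4625 + 4422} = \frac{912}{-203} = 912 \left(- \frac{1}{203}\right) = - \frac{912}{203}$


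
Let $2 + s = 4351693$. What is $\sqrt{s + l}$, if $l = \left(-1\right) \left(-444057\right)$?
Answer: $2 \sqrt{1198937} \approx 2189.9$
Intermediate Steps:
$s = 4351691$ ($s = -2 + 4351693 = 4351691$)
$l = 444057$
$\sqrt{s + l} = \sqrt{4351691 + 444057} = \sqrt{4795748} = 2 \sqrt{1198937}$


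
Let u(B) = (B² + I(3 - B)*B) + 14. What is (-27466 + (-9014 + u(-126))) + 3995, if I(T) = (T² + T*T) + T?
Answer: -4226381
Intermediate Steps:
I(T) = T + 2*T² (I(T) = (T² + T²) + T = 2*T² + T = T + 2*T²)
u(B) = 14 + B² + B*(3 - B)*(7 - 2*B) (u(B) = (B² + ((3 - B)*(1 + 2*(3 - B)))*B) + 14 = (B² + ((3 - B)*(1 + (6 - 2*B)))*B) + 14 = (B² + ((3 - B)*(7 - 2*B))*B) + 14 = (B² + B*(3 - B)*(7 - 2*B)) + 14 = 14 + B² + B*(3 - B)*(7 - 2*B))
(-27466 + (-9014 + u(-126))) + 3995 = (-27466 + (-9014 + (14 + (-126)² - 126*(-7 + 2*(-126))*(-3 - 126)))) + 3995 = (-27466 + (-9014 + (14 + 15876 - 126*(-7 - 252)*(-129)))) + 3995 = (-27466 + (-9014 + (14 + 15876 - 126*(-259)*(-129)))) + 3995 = (-27466 + (-9014 + (14 + 15876 - 4209786))) + 3995 = (-27466 + (-9014 - 4193896)) + 3995 = (-27466 - 4202910) + 3995 = -4230376 + 3995 = -4226381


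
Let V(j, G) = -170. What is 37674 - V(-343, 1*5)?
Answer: 37844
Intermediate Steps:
37674 - V(-343, 1*5) = 37674 - 1*(-170) = 37674 + 170 = 37844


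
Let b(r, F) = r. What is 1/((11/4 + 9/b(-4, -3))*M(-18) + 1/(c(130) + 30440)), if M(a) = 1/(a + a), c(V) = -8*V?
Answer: -44100/611 ≈ -72.177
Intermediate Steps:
M(a) = 1/(2*a)
1/((11/4 + 9/b(-4, -3))*M(-18) + 1/(c(130) + 30440)) = 1/((11/4 + 9/(-4))*((½)/(-18)) + 1/(-8*130 + 30440)) = 1/((11*(¼) + 9*(-¼))*((½)*(-1/18)) + 1/(-1040 + 30440)) = 1/((11/4 - 9/4)*(-1/36) + 1/29400) = 1/((½)*(-1/36) + 1/29400) = 1/(-1/72 + 1/29400) = 1/(-611/44100) = -44100/611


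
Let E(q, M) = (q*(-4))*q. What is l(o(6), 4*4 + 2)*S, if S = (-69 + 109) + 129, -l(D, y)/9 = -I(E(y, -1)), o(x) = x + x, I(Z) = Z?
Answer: -1971216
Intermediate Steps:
E(q, M) = -4*q**2 (E(q, M) = (-4*q)*q = -4*q**2)
o(x) = 2*x
l(D, y) = -36*y**2 (l(D, y) = -(-9)*(-4*y**2) = -36*y**2)
S = 169 (S = 40 + 129 = 169)
l(o(6), 4*4 + 2)*S = -36*(4*4 + 2)**2*169 = -36*(16 + 2)**2*169 = -36*18**2*169 = -36*324*169 = -11664*169 = -1971216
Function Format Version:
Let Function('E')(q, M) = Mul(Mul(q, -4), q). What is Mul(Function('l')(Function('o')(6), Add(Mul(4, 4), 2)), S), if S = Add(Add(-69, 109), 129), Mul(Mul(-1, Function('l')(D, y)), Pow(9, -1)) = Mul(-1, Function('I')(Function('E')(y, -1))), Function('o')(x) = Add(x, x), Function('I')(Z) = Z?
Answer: -1971216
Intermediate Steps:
Function('E')(q, M) = Mul(-4, Pow(q, 2)) (Function('E')(q, M) = Mul(Mul(-4, q), q) = Mul(-4, Pow(q, 2)))
Function('o')(x) = Mul(2, x)
Function('l')(D, y) = Mul(-36, Pow(y, 2)) (Function('l')(D, y) = Mul(-9, Mul(-1, Mul(-4, Pow(y, 2)))) = Mul(-9, Mul(4, Pow(y, 2))) = Mul(-36, Pow(y, 2)))
S = 169 (S = Add(40, 129) = 169)
Mul(Function('l')(Function('o')(6), Add(Mul(4, 4), 2)), S) = Mul(Mul(-36, Pow(Add(Mul(4, 4), 2), 2)), 169) = Mul(Mul(-36, Pow(Add(16, 2), 2)), 169) = Mul(Mul(-36, Pow(18, 2)), 169) = Mul(Mul(-36, 324), 169) = Mul(-11664, 169) = -1971216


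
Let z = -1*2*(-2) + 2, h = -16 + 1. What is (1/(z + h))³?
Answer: -1/729 ≈ -0.0013717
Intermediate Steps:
h = -15
z = 6 (z = -2*(-2) + 2 = 4 + 2 = 6)
(1/(z + h))³ = (1/(6 - 15))³ = (1/(-9))³ = (-⅑)³ = -1/729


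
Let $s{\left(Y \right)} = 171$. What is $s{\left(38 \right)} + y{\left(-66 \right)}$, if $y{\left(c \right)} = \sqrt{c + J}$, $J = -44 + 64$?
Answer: $171 + i \sqrt{46} \approx 171.0 + 6.7823 i$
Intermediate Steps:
$J = 20$
$y{\left(c \right)} = \sqrt{20 + c}$ ($y{\left(c \right)} = \sqrt{c + 20} = \sqrt{20 + c}$)
$s{\left(38 \right)} + y{\left(-66 \right)} = 171 + \sqrt{20 - 66} = 171 + \sqrt{-46} = 171 + i \sqrt{46}$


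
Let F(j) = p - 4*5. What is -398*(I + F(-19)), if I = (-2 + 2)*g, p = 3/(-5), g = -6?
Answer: 40994/5 ≈ 8198.8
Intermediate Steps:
p = -3/5 (p = 3*(-1/5) = -3/5 ≈ -0.60000)
F(j) = -103/5 (F(j) = -3/5 - 4*5 = -3/5 - 20 = -103/5)
I = 0 (I = (-2 + 2)*(-6) = 0*(-6) = 0)
-398*(I + F(-19)) = -398*(0 - 103/5) = -398*(-103/5) = 40994/5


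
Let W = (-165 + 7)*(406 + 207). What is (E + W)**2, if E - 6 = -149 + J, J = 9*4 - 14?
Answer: 9404150625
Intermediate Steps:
J = 22 (J = 36 - 14 = 22)
W = -96854 (W = -158*613 = -96854)
E = -121 (E = 6 + (-149 + 22) = 6 - 127 = -121)
(E + W)**2 = (-121 - 96854)**2 = (-96975)**2 = 9404150625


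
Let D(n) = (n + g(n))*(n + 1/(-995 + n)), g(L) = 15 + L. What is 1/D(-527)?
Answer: 1522/833376705 ≈ 1.8263e-6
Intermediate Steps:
D(n) = (15 + 2*n)*(n + 1/(-995 + n)) (D(n) = (n + (15 + n))*(n + 1/(-995 + n)) = (15 + 2*n)*(n + 1/(-995 + n)))
1/D(-527) = 1/((15 - 14923*(-527) - 1975*(-527)² + 2*(-527)³)/(-995 - 527)) = 1/((15 + 7864421 - 1975*277729 + 2*(-146363183))/(-1522)) = 1/(-(15 + 7864421 - 548514775 - 292726366)/1522) = 1/(-1/1522*(-833376705)) = 1/(833376705/1522) = 1522/833376705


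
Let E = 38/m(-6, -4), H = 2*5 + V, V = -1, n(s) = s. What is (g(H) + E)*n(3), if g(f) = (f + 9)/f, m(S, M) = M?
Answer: -45/2 ≈ -22.500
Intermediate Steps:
H = 9 (H = 2*5 - 1 = 10 - 1 = 9)
g(f) = (9 + f)/f
E = -19/2 (E = 38/(-4) = 38*(-¼) = -19/2 ≈ -9.5000)
(g(H) + E)*n(3) = ((9 + 9)/9 - 19/2)*3 = ((⅑)*18 - 19/2)*3 = (2 - 19/2)*3 = -15/2*3 = -45/2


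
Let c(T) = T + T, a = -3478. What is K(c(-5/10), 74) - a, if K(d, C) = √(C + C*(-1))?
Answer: 3478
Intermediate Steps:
c(T) = 2*T
K(d, C) = 0 (K(d, C) = √(C - C) = √0 = 0)
K(c(-5/10), 74) - a = 0 - 1*(-3478) = 0 + 3478 = 3478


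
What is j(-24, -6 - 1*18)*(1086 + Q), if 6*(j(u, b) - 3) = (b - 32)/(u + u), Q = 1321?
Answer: 276805/36 ≈ 7689.0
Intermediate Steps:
j(u, b) = 3 + (-32 + b)/(12*u) (j(u, b) = 3 + ((b - 32)/(u + u))/6 = 3 + ((-32 + b)/((2*u)))/6 = 3 + ((-32 + b)*(1/(2*u)))/6 = 3 + ((-32 + b)/(2*u))/6 = 3 + (-32 + b)/(12*u))
j(-24, -6 - 1*18)*(1086 + Q) = ((1/12)*(-32 + (-6 - 1*18) + 36*(-24))/(-24))*(1086 + 1321) = ((1/12)*(-1/24)*(-32 + (-6 - 18) - 864))*2407 = ((1/12)*(-1/24)*(-32 - 24 - 864))*2407 = ((1/12)*(-1/24)*(-920))*2407 = (115/36)*2407 = 276805/36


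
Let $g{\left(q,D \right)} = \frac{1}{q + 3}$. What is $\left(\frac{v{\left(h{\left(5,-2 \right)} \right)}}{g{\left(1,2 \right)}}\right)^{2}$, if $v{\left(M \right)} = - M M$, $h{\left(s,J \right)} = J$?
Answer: $256$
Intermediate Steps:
$v{\left(M \right)} = - M^{2}$
$g{\left(q,D \right)} = \frac{1}{3 + q}$
$\left(\frac{v{\left(h{\left(5,-2 \right)} \right)}}{g{\left(1,2 \right)}}\right)^{2} = \left(\frac{\left(-1\right) \left(-2\right)^{2}}{\frac{1}{3 + 1}}\right)^{2} = \left(\frac{\left(-1\right) 4}{\frac{1}{4}}\right)^{2} = \left(- 4 \frac{1}{\frac{1}{4}}\right)^{2} = \left(\left(-4\right) 4\right)^{2} = \left(-16\right)^{2} = 256$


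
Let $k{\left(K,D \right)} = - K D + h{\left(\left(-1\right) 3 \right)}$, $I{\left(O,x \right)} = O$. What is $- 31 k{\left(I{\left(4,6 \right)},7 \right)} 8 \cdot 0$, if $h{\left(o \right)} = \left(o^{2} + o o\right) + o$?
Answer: $0$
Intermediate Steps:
$h{\left(o \right)} = o + 2 o^{2}$ ($h{\left(o \right)} = \left(o^{2} + o^{2}\right) + o = 2 o^{2} + o = o + 2 o^{2}$)
$k{\left(K,D \right)} = 15 - D K$ ($k{\left(K,D \right)} = - K D + \left(-1\right) 3 \left(1 + 2 \left(\left(-1\right) 3\right)\right) = - D K - 3 \left(1 + 2 \left(-3\right)\right) = - D K - 3 \left(1 - 6\right) = - D K - -15 = - D K + 15 = 15 - D K$)
$- 31 k{\left(I{\left(4,6 \right)},7 \right)} 8 \cdot 0 = - 31 \left(15 - 7 \cdot 4\right) 8 \cdot 0 = - 31 \left(15 - 28\right) 0 = \left(-31\right) \left(-13\right) 0 = 403 \cdot 0 = 0$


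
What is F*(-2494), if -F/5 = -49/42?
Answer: -43645/3 ≈ -14548.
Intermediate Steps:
F = 35/6 (F = -(-245)/42 = -5*(-7/6) = 35/6 ≈ 5.8333)
F*(-2494) = (35/6)*(-2494) = -43645/3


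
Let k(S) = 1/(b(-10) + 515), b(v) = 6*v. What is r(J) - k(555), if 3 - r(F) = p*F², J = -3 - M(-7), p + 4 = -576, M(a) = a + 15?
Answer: 31933264/455 ≈ 70183.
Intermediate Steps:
M(a) = 15 + a
p = -580 (p = -4 - 576 = -580)
J = -11 (J = -3 - (15 - 7) = -3 - 1*8 = -3 - 8 = -11)
k(S) = 1/455 (k(S) = 1/(6*(-10) + 515) = 1/(-60 + 515) = 1/455)
r(F) = 3 + 580*F² (r(F) = 3 - (-580)*F² = 3 + 580*F²)
r(J) - k(555) = (3 + 580*(-11)²) - 1*1/455 = (3 + 580*121) - 1/455 = (3 + 70180) - 1/455 = 70183 - 1/455 = 31933264/455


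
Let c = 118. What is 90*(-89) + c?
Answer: -7892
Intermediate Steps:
90*(-89) + c = 90*(-89) + 118 = -8010 + 118 = -7892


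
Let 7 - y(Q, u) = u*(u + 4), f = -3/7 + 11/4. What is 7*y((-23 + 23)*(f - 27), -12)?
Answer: -623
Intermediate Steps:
f = 65/28 (f = -3*1/7 + 11*(1/4) = -3/7 + 11/4 = 65/28 ≈ 2.3214)
y(Q, u) = 7 - u*(4 + u) (y(Q, u) = 7 - u*(u + 4) = 7 - u*(4 + u))
7*y((-23 + 23)*(f - 27), -12) = 7*(7 - 1*(-12)**2 - 4*(-12)) = 7*(7 - 1*144 + 48) = 7*(7 - 144 + 48) = 7*(-89) = -623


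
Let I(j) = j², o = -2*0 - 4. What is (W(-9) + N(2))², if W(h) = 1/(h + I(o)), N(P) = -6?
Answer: 1681/49 ≈ 34.306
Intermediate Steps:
o = -4 (o = 0 - 4 = -4)
W(h) = 1/(16 + h) (W(h) = 1/(h + (-4)²) = 1/(h + 16) = 1/(16 + h))
(W(-9) + N(2))² = (1/(16 - 9) - 6)² = (1/7 - 6)² = (⅐ - 6)² = (-41/7)² = 1681/49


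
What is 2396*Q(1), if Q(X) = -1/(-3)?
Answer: 2396/3 ≈ 798.67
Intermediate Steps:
Q(X) = 1/3 (Q(X) = -1*(-1/3) = 1/3)
2396*Q(1) = 2396*(1/3) = 2396/3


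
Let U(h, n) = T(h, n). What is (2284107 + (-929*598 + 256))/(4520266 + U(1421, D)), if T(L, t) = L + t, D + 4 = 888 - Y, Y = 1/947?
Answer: 1637193487/4282874736 ≈ 0.38227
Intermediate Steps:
Y = 1/947 ≈ 0.0010560
D = 837147/947 (D = -4 + (888 - 1*1/947) = -4 + (888 - 1/947) = -4 + 840935/947 = 837147/947 ≈ 884.00)
U(h, n) = h + n
(2284107 + (-929*598 + 256))/(4520266 + U(1421, D)) = (2284107 + (-929*598 + 256))/(4520266 + (1421 + 837147/947)) = (2284107 + (-555542 + 256))/(4520266 + 2182834/947) = (2284107 - 555286)/(4282874736/947) = 1728821*(947/4282874736) = 1637193487/4282874736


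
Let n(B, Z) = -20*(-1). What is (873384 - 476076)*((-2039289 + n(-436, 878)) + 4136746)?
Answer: 833344391916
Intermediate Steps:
n(B, Z) = 20
(873384 - 476076)*((-2039289 + n(-436, 878)) + 4136746) = (873384 - 476076)*((-2039289 + 20) + 4136746) = 397308*(-2039269 + 4136746) = 397308*2097477 = 833344391916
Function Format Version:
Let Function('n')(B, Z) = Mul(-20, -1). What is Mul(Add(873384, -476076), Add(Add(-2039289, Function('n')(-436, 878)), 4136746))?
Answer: 833344391916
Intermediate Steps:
Function('n')(B, Z) = 20
Mul(Add(873384, -476076), Add(Add(-2039289, Function('n')(-436, 878)), 4136746)) = Mul(Add(873384, -476076), Add(Add(-2039289, 20), 4136746)) = Mul(397308, Add(-2039269, 4136746)) = Mul(397308, 2097477) = 833344391916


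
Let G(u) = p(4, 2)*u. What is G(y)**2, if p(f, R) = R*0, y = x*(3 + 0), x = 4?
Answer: 0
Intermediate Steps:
y = 12 (y = 4*(3 + 0) = 4*3 = 12)
p(f, R) = 0
G(u) = 0 (G(u) = 0*u = 0)
G(y)**2 = 0**2 = 0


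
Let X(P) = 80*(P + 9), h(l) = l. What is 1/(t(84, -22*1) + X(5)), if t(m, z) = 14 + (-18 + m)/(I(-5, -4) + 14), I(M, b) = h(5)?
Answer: 19/21612 ≈ 0.00087914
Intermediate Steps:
I(M, b) = 5
X(P) = 720 + 80*P (X(P) = 80*(9 + P) = 720 + 80*P)
t(m, z) = 248/19 + m/19 (t(m, z) = 14 + (-18 + m)/(5 + 14) = 14 + (-18 + m)/19 = 14 + (-18 + m)*(1/19) = 14 + (-18/19 + m/19) = 248/19 + m/19)
1/(t(84, -22*1) + X(5)) = 1/((248/19 + (1/19)*84) + (720 + 80*5)) = 1/((248/19 + 84/19) + (720 + 400)) = 1/(332/19 + 1120) = 1/(21612/19) = 19/21612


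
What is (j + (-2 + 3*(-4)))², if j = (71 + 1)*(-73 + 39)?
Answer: 6061444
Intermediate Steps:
j = -2448 (j = 72*(-34) = -2448)
(j + (-2 + 3*(-4)))² = (-2448 + (-2 + 3*(-4)))² = (-2448 + (-2 - 12))² = (-2448 - 14)² = (-2462)² = 6061444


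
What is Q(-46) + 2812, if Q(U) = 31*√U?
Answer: 2812 + 31*I*√46 ≈ 2812.0 + 210.25*I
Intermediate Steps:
Q(-46) + 2812 = 31*√(-46) + 2812 = 31*(I*√46) + 2812 = 31*I*√46 + 2812 = 2812 + 31*I*√46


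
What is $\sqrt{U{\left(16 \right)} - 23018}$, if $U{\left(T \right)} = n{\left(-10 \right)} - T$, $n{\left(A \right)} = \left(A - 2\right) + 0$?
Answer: $i \sqrt{23046} \approx 151.81 i$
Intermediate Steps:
$n{\left(A \right)} = -2 + A$ ($n{\left(A \right)} = \left(-2 + A\right) + 0 = -2 + A$)
$U{\left(T \right)} = -12 - T$ ($U{\left(T \right)} = \left(-2 - 10\right) - T = -12 - T$)
$\sqrt{U{\left(16 \right)} - 23018} = \sqrt{\left(-12 - 16\right) - 23018} = \sqrt{-28 - 23018} = \sqrt{-23046} = i \sqrt{23046}$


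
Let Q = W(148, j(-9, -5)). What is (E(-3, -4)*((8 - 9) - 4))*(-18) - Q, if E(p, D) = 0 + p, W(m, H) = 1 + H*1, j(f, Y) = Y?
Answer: -266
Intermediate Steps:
W(m, H) = 1 + H
E(p, D) = p
Q = -4 (Q = 1 - 5 = -4)
(E(-3, -4)*((8 - 9) - 4))*(-18) - Q = -3*((8 - 9) - 4)*(-18) - 1*(-4) = -3*(-1 - 4)*(-18) + 4 = -3*(-5)*(-18) + 4 = 15*(-18) + 4 = -270 + 4 = -266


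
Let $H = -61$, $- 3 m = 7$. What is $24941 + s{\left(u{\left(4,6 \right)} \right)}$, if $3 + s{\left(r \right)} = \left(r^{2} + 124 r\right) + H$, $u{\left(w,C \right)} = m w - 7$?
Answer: $\frac{208066}{9} \approx 23118.0$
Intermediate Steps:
$m = - \frac{7}{3}$ ($m = \left(- \frac{1}{3}\right) 7 = - \frac{7}{3} \approx -2.3333$)
$u{\left(w,C \right)} = -7 - \frac{7 w}{3}$ ($u{\left(w,C \right)} = - \frac{7 w}{3} - 7 = -7 - \frac{7 w}{3}$)
$s{\left(r \right)} = -64 + r^{2} + 124 r$ ($s{\left(r \right)} = -3 - \left(61 - r^{2} - 124 r\right) = -3 + \left(-61 + r^{2} + 124 r\right) = -64 + r^{2} + 124 r$)
$24941 + s{\left(u{\left(4,6 \right)} \right)} = 24941 + \left(-64 + \left(-7 - \frac{28}{3}\right)^{2} + 124 \left(-7 - \frac{28}{3}\right)\right) = 24941 + \left(-64 + \left(- \frac{49}{3}\right)^{2} + 124 \left(- \frac{49}{3}\right)\right) = 24941 - \frac{16403}{9} = \frac{208066}{9}$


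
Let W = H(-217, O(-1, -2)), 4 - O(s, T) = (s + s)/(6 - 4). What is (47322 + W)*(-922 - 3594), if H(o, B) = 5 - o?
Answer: -214708704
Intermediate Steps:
O(s, T) = 4 - s (O(s, T) = 4 - (s + s)/(6 - 4) = 4 - 2*s/2 = 4 - s)
W = 222 (W = 5 - 1*(-217) = 5 + 217 = 222)
(47322 + W)*(-922 - 3594) = (47322 + 222)*(-922 - 3594) = 47544*(-4516) = -214708704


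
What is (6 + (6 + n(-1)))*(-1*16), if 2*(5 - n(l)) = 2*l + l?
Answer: -296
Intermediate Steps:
n(l) = 5 - 3*l/2 (n(l) = 5 - (2*l + l)/2 = 5 - 3*l/2)
(6 + (6 + n(-1)))*(-1*16) = (6 + (6 + (5 - 3/2*(-1))))*(-1*16) = (6 + (6 + (5 + 3/2)))*(-16) = (6 + (6 + 13/2))*(-16) = (6 + 25/2)*(-16) = (37/2)*(-16) = -296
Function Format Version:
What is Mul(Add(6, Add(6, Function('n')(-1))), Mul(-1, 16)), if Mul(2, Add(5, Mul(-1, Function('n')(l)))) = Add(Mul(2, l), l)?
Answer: -296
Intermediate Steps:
Function('n')(l) = Add(5, Mul(Rational(-3, 2), l)) (Function('n')(l) = Add(5, Mul(Rational(-1, 2), Add(Mul(2, l), l))) = Add(5, Mul(Rational(-1, 2), Mul(3, l))) = Add(5, Mul(Rational(-3, 2), l)))
Mul(Add(6, Add(6, Function('n')(-1))), Mul(-1, 16)) = Mul(Add(6, Add(6, Add(5, Mul(Rational(-3, 2), -1)))), Mul(-1, 16)) = Mul(Add(6, Add(6, Add(5, Rational(3, 2)))), -16) = Mul(Add(6, Add(6, Rational(13, 2))), -16) = Mul(Add(6, Rational(25, 2)), -16) = Mul(Rational(37, 2), -16) = -296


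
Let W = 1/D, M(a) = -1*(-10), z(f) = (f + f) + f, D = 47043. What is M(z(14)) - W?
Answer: 470429/47043 ≈ 10.000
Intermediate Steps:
z(f) = 3*f (z(f) = 2*f + f = 3*f)
M(a) = 10
W = 1/47043 ≈ 2.1257e-5
M(z(14)) - W = 10 - 1*1/47043 = 10 - 1/47043 = 470429/47043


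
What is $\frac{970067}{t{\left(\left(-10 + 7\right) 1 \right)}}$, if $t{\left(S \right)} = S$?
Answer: $- \frac{970067}{3} \approx -3.2336 \cdot 10^{5}$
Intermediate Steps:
$\frac{970067}{t{\left(\left(-10 + 7\right) 1 \right)}} = \frac{970067}{\left(-10 + 7\right) 1} = \frac{970067}{\left(-3\right) 1} = \frac{970067}{-3} = 970067 \left(- \frac{1}{3}\right) = - \frac{970067}{3}$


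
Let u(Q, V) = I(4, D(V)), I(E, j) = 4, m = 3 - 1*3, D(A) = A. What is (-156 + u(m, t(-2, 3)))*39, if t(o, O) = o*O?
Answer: -5928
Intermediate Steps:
t(o, O) = O*o
m = 0 (m = 3 - 3 = 0)
u(Q, V) = 4
(-156 + u(m, t(-2, 3)))*39 = (-156 + 4)*39 = -152*39 = -5928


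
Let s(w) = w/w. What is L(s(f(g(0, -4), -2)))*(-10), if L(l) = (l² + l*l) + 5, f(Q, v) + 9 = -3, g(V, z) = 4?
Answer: -70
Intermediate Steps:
f(Q, v) = -12 (f(Q, v) = -9 - 3 = -12)
s(w) = 1
L(l) = 5 + 2*l² (L(l) = (l² + l²) + 5 = 2*l² + 5 = 5 + 2*l²)
L(s(f(g(0, -4), -2)))*(-10) = (5 + 2*1²)*(-10) = (5 + 2*1)*(-10) = (5 + 2)*(-10) = 7*(-10) = -70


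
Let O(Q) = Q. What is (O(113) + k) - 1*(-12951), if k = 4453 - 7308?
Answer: 10209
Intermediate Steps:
k = -2855
(O(113) + k) - 1*(-12951) = (113 - 2855) - 1*(-12951) = -2742 + 12951 = 10209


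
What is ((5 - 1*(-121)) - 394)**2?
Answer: 71824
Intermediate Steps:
((5 - 1*(-121)) - 394)**2 = ((5 + 121) - 394)**2 = (126 - 394)**2 = (-268)**2 = 71824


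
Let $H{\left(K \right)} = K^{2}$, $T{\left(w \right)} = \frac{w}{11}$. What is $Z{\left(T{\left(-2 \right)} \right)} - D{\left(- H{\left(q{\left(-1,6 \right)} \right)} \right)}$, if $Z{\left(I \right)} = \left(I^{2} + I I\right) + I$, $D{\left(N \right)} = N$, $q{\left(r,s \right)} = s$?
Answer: $\frac{4342}{121} \approx 35.884$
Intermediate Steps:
$T{\left(w \right)} = \frac{w}{11}$ ($T{\left(w \right)} = w \frac{1}{11} = \frac{w}{11}$)
$Z{\left(I \right)} = I + 2 I^{2}$ ($Z{\left(I \right)} = \left(I^{2} + I^{2}\right) + I = 2 I^{2} + I = I + 2 I^{2}$)
$Z{\left(T{\left(-2 \right)} \right)} - D{\left(- H{\left(q{\left(-1,6 \right)} \right)} \right)} = \frac{1}{11} \left(-2\right) \left(1 + 2 \cdot \frac{1}{11} \left(-2\right)\right) - - 6^{2} = - \frac{2 \left(1 + 2 \left(- \frac{2}{11}\right)\right)}{11} - \left(-1\right) 36 = - \frac{2 \left(1 - \frac{4}{11}\right)}{11} - -36 = \left(- \frac{2}{11}\right) \frac{7}{11} + 36 = - \frac{14}{121} + 36 = \frac{4342}{121}$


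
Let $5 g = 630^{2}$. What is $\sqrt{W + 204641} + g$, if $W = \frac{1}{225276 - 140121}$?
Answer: $79380 + \frac{2 \sqrt{370982107983795}}{85155} \approx 79832.0$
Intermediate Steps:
$W = \frac{1}{85155} \approx 1.1743 \cdot 10^{-5}$
$g = 79380$ ($g = \frac{630^{2}}{5} = \frac{1}{5} \cdot 396900 = 79380$)
$\sqrt{W + 204641} + g = \sqrt{\frac{1}{85155} + 204641} + 79380 = \sqrt{\frac{17426204356}{85155}} + 79380 = \frac{2 \sqrt{370982107983795}}{85155} + 79380 = 79380 + \frac{2 \sqrt{370982107983795}}{85155}$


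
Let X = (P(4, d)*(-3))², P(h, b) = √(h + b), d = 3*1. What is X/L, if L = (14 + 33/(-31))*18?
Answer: 217/802 ≈ 0.27057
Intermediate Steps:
d = 3
P(h, b) = √(b + h)
X = 63 (X = (√(3 + 4)*(-3))² = (√7*(-3))² = (-3*√7)² = 63)
L = 7218/31 (L = (14 + 33*(-1/31))*18 = (14 - 33/31)*18 = (401/31)*18 = 7218/31 ≈ 232.84)
X/L = 63/(7218/31) = 63*(31/7218) = 217/802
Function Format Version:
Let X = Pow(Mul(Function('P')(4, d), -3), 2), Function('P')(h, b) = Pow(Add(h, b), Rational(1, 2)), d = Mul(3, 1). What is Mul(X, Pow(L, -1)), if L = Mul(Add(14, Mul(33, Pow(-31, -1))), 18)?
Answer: Rational(217, 802) ≈ 0.27057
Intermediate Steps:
d = 3
Function('P')(h, b) = Pow(Add(b, h), Rational(1, 2))
X = 63 (X = Pow(Mul(Pow(Add(3, 4), Rational(1, 2)), -3), 2) = Pow(Mul(Pow(7, Rational(1, 2)), -3), 2) = Pow(Mul(-3, Pow(7, Rational(1, 2))), 2) = 63)
L = Rational(7218, 31) (L = Mul(Add(14, Mul(33, Rational(-1, 31))), 18) = Mul(Add(14, Rational(-33, 31)), 18) = Mul(Rational(401, 31), 18) = Rational(7218, 31) ≈ 232.84)
Mul(X, Pow(L, -1)) = Mul(63, Pow(Rational(7218, 31), -1)) = Mul(63, Rational(31, 7218)) = Rational(217, 802)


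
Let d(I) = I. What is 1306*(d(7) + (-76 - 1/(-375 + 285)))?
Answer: -4054477/45 ≈ -90100.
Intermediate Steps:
1306*(d(7) + (-76 - 1/(-375 + 285))) = 1306*(7 + (-76 - 1/(-375 + 285))) = 1306*(7 + (-76 - 1/(-90))) = 1306*(7 + (-76 - 1*(-1/90))) = 1306*(7 + (-76 + 1/90)) = 1306*(7 - 6839/90) = 1306*(-6209/90) = -4054477/45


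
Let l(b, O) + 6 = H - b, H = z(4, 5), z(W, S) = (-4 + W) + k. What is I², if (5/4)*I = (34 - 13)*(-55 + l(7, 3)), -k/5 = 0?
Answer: 32626944/25 ≈ 1.3051e+6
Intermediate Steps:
k = 0 (k = -5*0 = 0)
z(W, S) = -4 + W (z(W, S) = (-4 + W) + 0 = -4 + W)
H = 0 (H = -4 + 4 = 0)
l(b, O) = -6 - b (l(b, O) = -6 + (0 - b) = -6 - b)
I = -5712/5 (I = 4*((34 - 13)*(-55 + (-6 - 1*7)))/5 = 4*(21*(-55 + (-6 - 7)))/5 = 4*(21*(-55 - 13))/5 = 4*(21*(-68))/5 = (⅘)*(-1428) = -5712/5 ≈ -1142.4)
I² = (-5712/5)² = 32626944/25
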